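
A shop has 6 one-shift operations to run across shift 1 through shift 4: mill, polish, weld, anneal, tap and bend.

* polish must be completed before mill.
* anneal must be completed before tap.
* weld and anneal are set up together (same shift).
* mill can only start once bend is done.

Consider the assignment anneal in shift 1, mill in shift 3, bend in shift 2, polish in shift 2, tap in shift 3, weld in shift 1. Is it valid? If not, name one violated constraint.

Yes, all constraints hold

anneal must be completed before tap — holds.
polish must be completed before mill — holds.
mill can only start once bend is done — holds.
weld and anneal are set up together (same shift) — holds.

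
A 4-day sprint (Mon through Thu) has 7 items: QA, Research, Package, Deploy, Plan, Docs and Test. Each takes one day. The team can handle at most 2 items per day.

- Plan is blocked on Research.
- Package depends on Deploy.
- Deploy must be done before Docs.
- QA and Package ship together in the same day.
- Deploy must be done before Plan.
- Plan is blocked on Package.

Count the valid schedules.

Splitting on QA: it can be Tue (10), Wed (10). Listing each branch's schedules as (Research, Package, Deploy, Plan, Docs, Test):
QA=Tue: (Mon,Tue,Mon,Wed,Wed,Thu) (Mon,Tue,Mon,Wed,Thu,Wed) (Mon,Tue,Mon,Wed,Thu,Thu) (Mon,Tue,Mon,Thu,Wed,Wed) (Mon,Tue,Mon,Thu,Wed,Thu) (Mon,Tue,Mon,Thu,Thu,Wed) (Wed,Tue,Mon,Thu,Wed,Mon) (Wed,Tue,Mon,Thu,Wed,Thu) (Wed,Tue,Mon,Thu,Thu,Mon) (Wed,Tue,Mon,Thu,Thu,Wed) — 10.
QA=Wed: (Mon,Wed,Mon,Thu,Tue,Tue) (Mon,Wed,Mon,Thu,Tue,Thu) (Mon,Wed,Mon,Thu,Thu,Tue) (Mon,Wed,Tue,Thu,Thu,Mon) (Mon,Wed,Tue,Thu,Thu,Tue) (Tue,Wed,Mon,Thu,Tue,Mon) (Tue,Wed,Mon,Thu,Tue,Thu) (Tue,Wed,Mon,Thu,Thu,Mon) (Tue,Wed,Mon,Thu,Thu,Tue) (Tue,Wed,Tue,Thu,Thu,Mon) — 10.
Summing: 10 + 10 = 20.

20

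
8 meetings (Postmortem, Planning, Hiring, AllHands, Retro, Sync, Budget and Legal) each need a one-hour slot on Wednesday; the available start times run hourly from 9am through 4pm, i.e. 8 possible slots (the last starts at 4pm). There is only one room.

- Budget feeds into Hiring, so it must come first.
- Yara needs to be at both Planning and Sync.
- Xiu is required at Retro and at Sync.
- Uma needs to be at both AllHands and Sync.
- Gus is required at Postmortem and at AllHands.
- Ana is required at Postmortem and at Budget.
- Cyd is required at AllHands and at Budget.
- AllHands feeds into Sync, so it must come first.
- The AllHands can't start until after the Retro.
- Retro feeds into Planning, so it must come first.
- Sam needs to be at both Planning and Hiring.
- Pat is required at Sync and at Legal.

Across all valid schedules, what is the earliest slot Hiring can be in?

10am

Precedence pushes Hiring to at least 10am.
Hiring at 10am is achievable: AllHands in 12pm, Budget in 9am, Postmortem in 3pm, Hiring in 10am, Planning in 1pm, Sync in 2pm, Legal in 4pm, Retro in 11am.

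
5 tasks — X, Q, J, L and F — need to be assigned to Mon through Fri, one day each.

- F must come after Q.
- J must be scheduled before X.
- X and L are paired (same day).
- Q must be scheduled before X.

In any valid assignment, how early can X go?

Precedence pushes X to at least Tue.
X at Tue is achievable: X in Tue, F in Tue, J in Mon, L in Tue, Q in Mon.

Tue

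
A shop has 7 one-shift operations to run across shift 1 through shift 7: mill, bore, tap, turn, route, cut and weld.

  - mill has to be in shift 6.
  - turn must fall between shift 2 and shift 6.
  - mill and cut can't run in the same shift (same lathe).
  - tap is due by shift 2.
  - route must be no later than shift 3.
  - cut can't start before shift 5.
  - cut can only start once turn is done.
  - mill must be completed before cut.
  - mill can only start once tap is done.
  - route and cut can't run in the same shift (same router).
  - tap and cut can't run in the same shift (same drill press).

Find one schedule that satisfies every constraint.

mill -> shift 6, cut -> shift 7, weld -> shift 1, tap -> shift 1, bore -> shift 1, turn -> shift 2, route -> shift 1

Checking: turn(shift 2) before cut(shift 7); mill(shift 6) before cut(shift 7); tap(shift 1) before mill(shift 6); route(shift 1) != cut(shift 7); mill(shift 6) != cut(shift 7); tap(shift 1) != cut(shift 7); cut=shift 7 in [shift 5,shift 7]; turn=shift 2 in [shift 2,shift 6]; route=shift 1 in [shift 1,shift 3]; tap=shift 1 in [shift 1,shift 2]; mill=shift 6 in [shift 6,shift 6].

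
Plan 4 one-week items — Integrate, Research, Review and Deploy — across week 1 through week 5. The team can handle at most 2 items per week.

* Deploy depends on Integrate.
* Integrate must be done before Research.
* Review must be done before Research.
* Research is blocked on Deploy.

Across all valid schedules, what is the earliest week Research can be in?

Precedence pushes Research to at least week 3.
Research at week 3 is achievable: Deploy=week 2; Review=week 1; Research=week 3; Integrate=week 1.

week 3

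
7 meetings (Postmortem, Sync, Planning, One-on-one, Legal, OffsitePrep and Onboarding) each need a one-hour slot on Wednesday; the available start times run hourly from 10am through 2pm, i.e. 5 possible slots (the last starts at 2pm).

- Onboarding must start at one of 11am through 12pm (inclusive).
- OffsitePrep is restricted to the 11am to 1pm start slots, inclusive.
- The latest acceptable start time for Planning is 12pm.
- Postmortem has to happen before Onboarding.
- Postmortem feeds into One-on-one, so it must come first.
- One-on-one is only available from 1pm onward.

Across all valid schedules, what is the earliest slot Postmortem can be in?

10am

Downstream work caps Postmortem at 11am.
Postmortem at 10am is achievable: Postmortem=10am, OffsitePrep=11am, Sync=10am, Planning=10am, Onboarding=11am, Legal=10am, One-on-one=1pm.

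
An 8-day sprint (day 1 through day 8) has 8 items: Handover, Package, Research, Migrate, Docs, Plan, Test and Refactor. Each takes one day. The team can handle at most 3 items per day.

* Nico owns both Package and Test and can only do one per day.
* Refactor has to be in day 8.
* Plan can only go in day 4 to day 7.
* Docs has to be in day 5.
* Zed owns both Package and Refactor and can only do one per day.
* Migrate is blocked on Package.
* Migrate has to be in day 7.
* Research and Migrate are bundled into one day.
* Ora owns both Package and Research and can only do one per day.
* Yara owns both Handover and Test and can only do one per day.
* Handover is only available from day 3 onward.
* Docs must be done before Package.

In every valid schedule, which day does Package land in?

day 6

Docs is fixed at day 5 and must come before Package, so Package is at least day 6.
Migrate is fixed at day 7 and must come after Package, so Package is at most day 6.
So Package must be day 6.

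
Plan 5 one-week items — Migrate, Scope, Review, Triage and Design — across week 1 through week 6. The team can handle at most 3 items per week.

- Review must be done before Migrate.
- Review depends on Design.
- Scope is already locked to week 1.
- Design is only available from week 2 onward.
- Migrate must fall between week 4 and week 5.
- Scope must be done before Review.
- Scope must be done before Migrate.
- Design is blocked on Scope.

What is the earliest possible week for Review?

Precedence pushes Review to at least week 3; downstream work caps Review at week 4.
Review at week 3 is achievable: Migrate=week 4; Review=week 3; Design=week 2; Triage=week 1; Scope=week 1.

week 3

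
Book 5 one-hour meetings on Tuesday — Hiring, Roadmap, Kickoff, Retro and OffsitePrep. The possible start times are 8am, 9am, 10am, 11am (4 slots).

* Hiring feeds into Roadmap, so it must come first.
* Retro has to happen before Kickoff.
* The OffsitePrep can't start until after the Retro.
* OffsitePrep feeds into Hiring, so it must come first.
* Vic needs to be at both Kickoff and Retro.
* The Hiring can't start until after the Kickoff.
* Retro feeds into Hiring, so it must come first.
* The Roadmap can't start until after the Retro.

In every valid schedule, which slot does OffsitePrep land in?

Precedence pushes OffsitePrep to at least 9am; downstream work caps OffsitePrep at 9am.
So OffsitePrep is pinned to 9am.

9am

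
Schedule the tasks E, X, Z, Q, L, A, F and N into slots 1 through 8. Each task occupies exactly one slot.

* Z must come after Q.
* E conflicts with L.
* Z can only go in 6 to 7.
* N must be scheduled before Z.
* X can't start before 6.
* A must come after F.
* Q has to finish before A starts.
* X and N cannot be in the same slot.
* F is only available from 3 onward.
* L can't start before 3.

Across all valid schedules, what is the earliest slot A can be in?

4

Precedence pushes A to at least 4.
A at 4 is achievable: L in 3, N in 1, Z in 6, F in 3, E in 1, X in 6, Q in 1, A in 4.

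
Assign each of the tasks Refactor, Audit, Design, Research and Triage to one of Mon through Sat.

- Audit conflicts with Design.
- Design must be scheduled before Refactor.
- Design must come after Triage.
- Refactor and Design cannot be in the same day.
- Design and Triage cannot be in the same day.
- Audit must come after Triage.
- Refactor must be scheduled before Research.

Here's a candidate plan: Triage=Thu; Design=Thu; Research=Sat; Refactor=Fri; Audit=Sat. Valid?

Invalid. Design and Triage cannot be in the same day.

Audit conflicts with Design — holds.
Refactor must be scheduled before Research — holds.
Design must be scheduled before Refactor — holds.
Audit must come after Triage — holds.
Design and Triage cannot be in the same day — violated.
Design must come after Triage — violated.
Refactor and Design cannot be in the same day — holds.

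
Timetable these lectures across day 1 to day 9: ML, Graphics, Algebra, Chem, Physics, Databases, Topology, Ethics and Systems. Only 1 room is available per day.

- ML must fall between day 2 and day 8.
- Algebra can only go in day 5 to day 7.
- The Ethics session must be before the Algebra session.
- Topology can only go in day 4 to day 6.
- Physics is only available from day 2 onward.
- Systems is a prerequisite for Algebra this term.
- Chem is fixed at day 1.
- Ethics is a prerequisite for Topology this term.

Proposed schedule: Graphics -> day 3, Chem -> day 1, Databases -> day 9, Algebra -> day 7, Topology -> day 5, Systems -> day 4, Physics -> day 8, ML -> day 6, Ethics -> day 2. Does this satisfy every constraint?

Yes

Systems is a prerequisite for Algebra this term — holds.
Only 1 room is available per day — holds.
Physics is only available from day 2 onward — holds.
The Ethics session must be before the Algebra session — holds.
Ethics is a prerequisite for Topology this term — holds.
Algebra can only go in day 5 to day 7 — holds.
Topology can only go in day 4 to day 6 — holds.
ML must fall between day 2 and day 8 — holds.
Chem is fixed at day 1 — holds.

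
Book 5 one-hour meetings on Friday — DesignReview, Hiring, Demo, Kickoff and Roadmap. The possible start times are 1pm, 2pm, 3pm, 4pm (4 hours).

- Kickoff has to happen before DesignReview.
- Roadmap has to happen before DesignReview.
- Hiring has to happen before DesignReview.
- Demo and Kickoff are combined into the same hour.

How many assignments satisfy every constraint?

Splitting on DesignReview: it can be 2pm (1), 3pm (8), 4pm (27). Listing each branch's schedules as (Hiring, Demo, Kickoff, Roadmap):
DesignReview=2pm: (1pm,1pm,1pm,1pm) — 1.
DesignReview=3pm: (1pm,1pm,1pm,1pm) (1pm,1pm,1pm,2pm) (1pm,2pm,2pm,1pm) (1pm,2pm,2pm,2pm) (2pm,1pm,1pm,1pm) (2pm,1pm,1pm,2pm) (2pm,2pm,2pm,1pm) (2pm,2pm,2pm,2pm) — 8.
DesignReview=4pm: (1pm,1pm,1pm,1pm) (1pm,1pm,1pm,2pm) (1pm,1pm,1pm,3pm) (1pm,2pm,2pm,1pm) (1pm,2pm,2pm,2pm) (1pm,2pm,2pm,3pm) (1pm,3pm,3pm,1pm) (1pm,3pm,3pm,2pm) (1pm,3pm,3pm,3pm) (2pm,1pm,1pm,1pm) (2pm,1pm,1pm,2pm) (2pm,1pm,1pm,3pm) (2pm,2pm,2pm,1pm) (2pm,2pm,2pm,2pm) (2pm,2pm,2pm,3pm) (2pm,3pm,3pm,1pm) (2pm,3pm,3pm,2pm) (2pm,3pm,3pm,3pm) (3pm,1pm,1pm,1pm) (3pm,1pm,1pm,2pm) (3pm,1pm,1pm,3pm) (3pm,2pm,2pm,1pm) (3pm,2pm,2pm,2pm) (3pm,2pm,2pm,3pm) (3pm,3pm,3pm,1pm) (3pm,3pm,3pm,2pm) (3pm,3pm,3pm,3pm) — 27.
Summing: 1 + 8 + 27 = 36.

36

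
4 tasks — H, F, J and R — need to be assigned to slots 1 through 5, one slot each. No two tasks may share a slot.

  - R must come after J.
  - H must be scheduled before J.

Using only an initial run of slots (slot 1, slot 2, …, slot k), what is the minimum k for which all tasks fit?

4

The precedence chain requires at least 3 distinct slots.
With at most 1 per slot and 4 tasks, at least 4 slots are needed.
4 works (last occupied slot: 4): for example F in 4; R in 3; H in 1; J in 2.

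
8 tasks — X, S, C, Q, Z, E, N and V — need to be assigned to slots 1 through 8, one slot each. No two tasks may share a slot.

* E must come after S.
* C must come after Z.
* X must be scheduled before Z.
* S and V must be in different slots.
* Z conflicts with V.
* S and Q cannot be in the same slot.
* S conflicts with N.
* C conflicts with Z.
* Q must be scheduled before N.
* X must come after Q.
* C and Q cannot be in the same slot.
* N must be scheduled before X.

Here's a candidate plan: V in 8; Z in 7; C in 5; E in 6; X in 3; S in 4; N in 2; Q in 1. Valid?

Invalid. C must come after Z.

S and V must be in different slots — holds.
C conflicts with Z — holds.
X must be scheduled before Z — holds.
S conflicts with N — holds.
C and Q cannot be in the same slot — holds.
C must come after Z — violated.
Q must be scheduled before N — holds.
X must come after Q — holds.
No two tasks may share a slot — holds.
S and Q cannot be in the same slot — holds.
E must come after S — holds.
Z conflicts with V — holds.
N must be scheduled before X — holds.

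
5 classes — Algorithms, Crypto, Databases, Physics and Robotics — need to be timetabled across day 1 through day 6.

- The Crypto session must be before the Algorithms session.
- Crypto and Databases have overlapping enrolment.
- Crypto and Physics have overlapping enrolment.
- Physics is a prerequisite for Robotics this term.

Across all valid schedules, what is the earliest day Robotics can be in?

Precedence pushes Robotics to at least day 2.
Robotics at day 2 is achievable: Physics=day 1; Robotics=day 2; Databases=day 1; Algorithms=day 3; Crypto=day 2.

day 2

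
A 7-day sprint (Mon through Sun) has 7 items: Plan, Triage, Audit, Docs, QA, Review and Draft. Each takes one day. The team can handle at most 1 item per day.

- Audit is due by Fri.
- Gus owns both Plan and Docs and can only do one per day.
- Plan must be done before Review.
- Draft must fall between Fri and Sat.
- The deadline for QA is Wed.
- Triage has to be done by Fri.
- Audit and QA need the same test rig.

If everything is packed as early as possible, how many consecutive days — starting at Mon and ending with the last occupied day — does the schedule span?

The precedence chain requires at least 2 distinct days.
With at most 1 per day and 7 work items, at least 7 days are needed.
Draft can't be placed before Fri — that is day 5 counting from Mon — so the schedule must run through at least 5 days.
7 works (last occupied day: Sun): for example Audit -> Wed; Triage -> Tue; QA -> Mon; Review -> Sat; Docs -> Sun; Plan -> Thu; Draft -> Fri.

7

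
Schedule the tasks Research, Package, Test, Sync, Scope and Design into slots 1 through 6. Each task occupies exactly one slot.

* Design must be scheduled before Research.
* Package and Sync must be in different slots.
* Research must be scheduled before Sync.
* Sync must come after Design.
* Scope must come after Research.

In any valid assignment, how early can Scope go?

3

Precedence pushes Scope to at least 3.
Scope at 3 is achievable: Test -> 1, Package -> 1, Research -> 2, Scope -> 3, Sync -> 3, Design -> 1.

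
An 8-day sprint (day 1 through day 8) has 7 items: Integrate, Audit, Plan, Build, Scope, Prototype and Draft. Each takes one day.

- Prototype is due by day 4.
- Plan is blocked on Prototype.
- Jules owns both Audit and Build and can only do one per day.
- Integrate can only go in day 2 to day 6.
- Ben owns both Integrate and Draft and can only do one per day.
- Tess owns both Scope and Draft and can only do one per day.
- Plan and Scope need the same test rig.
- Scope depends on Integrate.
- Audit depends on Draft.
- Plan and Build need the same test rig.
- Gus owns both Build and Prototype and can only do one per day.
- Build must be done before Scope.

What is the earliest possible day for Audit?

Precedence pushes Audit to at least day 2.
Audit at day 2 is achievable: Draft -> day 1; Integrate -> day 2; Plan -> day 2; Scope -> day 4; Build -> day 3; Audit -> day 2; Prototype -> day 1.

day 2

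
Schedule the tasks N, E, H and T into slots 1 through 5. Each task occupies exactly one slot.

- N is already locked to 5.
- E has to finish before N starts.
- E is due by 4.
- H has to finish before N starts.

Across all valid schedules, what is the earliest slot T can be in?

1

T at 1 is achievable: T in 1, H in 1, N in 5, E in 1.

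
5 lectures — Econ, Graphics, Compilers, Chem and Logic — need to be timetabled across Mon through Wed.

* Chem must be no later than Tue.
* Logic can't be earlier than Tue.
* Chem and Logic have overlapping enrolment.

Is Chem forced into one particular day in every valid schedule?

Chem can be Mon (e.g. Logic -> Tue, Compilers -> Mon, Econ -> Mon, Graphics -> Mon, Chem -> Mon) or Tue (e.g. Logic -> Wed; Chem -> Tue; Graphics -> Mon; Econ -> Mon; Compilers -> Mon).

No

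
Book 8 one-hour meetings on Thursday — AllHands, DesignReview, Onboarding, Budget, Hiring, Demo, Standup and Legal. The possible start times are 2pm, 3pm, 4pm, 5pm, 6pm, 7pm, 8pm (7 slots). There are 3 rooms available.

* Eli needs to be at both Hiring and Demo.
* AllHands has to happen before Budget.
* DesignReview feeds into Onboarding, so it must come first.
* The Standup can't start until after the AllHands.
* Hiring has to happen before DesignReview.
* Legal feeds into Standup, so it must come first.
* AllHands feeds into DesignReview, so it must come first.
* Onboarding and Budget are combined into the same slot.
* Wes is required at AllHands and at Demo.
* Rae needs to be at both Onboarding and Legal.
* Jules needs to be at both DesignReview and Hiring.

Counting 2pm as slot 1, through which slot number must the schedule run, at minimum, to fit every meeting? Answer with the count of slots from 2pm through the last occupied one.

The precedence chain requires at least 3 distinct slots.
With at most 3 per slot and 8 meetings, at least 3 slots are needed.
3 works (last occupied slot: 4pm): for example Hiring -> 2pm; Standup -> 3pm; Onboarding -> 4pm; Demo -> 3pm; Legal -> 2pm; Budget -> 4pm; AllHands -> 2pm; DesignReview -> 3pm.

3 slots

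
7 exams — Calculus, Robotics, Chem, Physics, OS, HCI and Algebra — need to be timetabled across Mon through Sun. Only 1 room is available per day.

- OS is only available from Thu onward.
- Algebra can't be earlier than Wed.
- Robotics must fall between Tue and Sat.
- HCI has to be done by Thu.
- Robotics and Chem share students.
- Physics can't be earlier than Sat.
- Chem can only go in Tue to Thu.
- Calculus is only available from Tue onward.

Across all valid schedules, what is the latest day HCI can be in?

Mon

HCI's own window allows nothing later than Thu.
HCI at Mon is achievable: Algebra=Fri; Robotics=Wed; Chem=Tue; OS=Thu; Physics=Sat; HCI=Mon; Calculus=Sun.
Nothing later works — the conflict and capacity constraints rule out every day after Mon.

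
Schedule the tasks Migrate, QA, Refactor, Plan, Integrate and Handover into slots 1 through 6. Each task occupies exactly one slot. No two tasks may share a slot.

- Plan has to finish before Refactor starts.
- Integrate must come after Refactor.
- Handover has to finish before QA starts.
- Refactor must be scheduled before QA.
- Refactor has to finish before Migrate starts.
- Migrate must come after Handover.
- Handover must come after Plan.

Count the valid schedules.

14

Splitting on Migrate: it can be 4 (4), 5 (5), 6 (5). Listing each branch's schedules as (QA, Refactor, Plan, Integrate, Handover):
Migrate=4: (5,2,1,6,3) (5,3,1,6,2) (6,2,1,5,3) (6,3,1,5,2) — 4.
Migrate=5: (4,2,1,6,3) (4,3,1,6,2) (6,2,1,3,4) (6,2,1,4,3) (6,3,1,4,2) — 5.
Migrate=6: (4,2,1,5,3) (4,3,1,5,2) (5,2,1,3,4) (5,2,1,4,3) (5,3,1,4,2) — 5.
Summing: 4 + 5 + 5 = 14.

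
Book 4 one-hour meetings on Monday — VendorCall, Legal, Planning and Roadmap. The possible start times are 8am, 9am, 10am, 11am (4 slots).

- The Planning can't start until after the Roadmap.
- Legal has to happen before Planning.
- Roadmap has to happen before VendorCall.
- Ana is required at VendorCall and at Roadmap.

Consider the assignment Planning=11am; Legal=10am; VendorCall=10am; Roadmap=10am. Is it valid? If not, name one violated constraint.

The Planning can't start until after the Roadmap — holds.
Legal has to happen before Planning — holds.
Ana is required at VendorCall and at Roadmap — violated.
Roadmap has to happen before VendorCall — violated.

Invalid. Ana is required at VendorCall and at Roadmap.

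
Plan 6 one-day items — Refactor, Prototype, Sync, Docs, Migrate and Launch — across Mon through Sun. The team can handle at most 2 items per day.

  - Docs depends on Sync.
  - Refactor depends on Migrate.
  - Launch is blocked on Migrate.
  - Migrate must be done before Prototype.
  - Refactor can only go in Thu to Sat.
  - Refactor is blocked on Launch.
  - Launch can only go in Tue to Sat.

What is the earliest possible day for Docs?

Precedence pushes Docs to at least Tue.
Docs at Tue is achievable: Sync=Mon; Refactor=Thu; Prototype=Wed; Migrate=Mon; Docs=Tue; Launch=Tue.

Tue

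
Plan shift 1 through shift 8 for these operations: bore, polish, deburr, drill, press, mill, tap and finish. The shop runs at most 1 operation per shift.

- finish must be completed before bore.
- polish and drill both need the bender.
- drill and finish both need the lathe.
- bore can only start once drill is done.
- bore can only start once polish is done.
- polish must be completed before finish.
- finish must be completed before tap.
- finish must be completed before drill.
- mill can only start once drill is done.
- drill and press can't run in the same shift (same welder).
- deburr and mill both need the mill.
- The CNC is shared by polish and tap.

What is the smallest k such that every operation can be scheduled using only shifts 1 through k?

8 shifts

The precedence chain requires at least 4 distinct shifts.
With at most 1 per shift and 8 operations, at least 8 shifts are needed.
8 works (last occupied shift: shift 8): for example mill=shift 5, press=shift 8, polish=shift 1, tap=shift 6, drill=shift 3, deburr=shift 7, finish=shift 2, bore=shift 4.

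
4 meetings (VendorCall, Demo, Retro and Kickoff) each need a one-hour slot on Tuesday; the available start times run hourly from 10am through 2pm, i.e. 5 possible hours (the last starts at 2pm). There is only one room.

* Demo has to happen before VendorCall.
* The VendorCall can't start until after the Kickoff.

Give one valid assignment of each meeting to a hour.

Kickoff in 11am; Retro in 1pm; Demo in 10am; VendorCall in 12pm

Checking: Kickoff(11am) before VendorCall(12pm); Demo(10am) before VendorCall(12pm); max 1 per hour (cap 1).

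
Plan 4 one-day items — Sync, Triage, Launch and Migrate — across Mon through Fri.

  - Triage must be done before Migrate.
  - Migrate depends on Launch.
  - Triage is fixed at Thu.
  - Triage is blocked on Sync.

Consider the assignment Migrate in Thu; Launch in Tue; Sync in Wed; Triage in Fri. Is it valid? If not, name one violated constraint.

Invalid. Triage must be done before Migrate.

Triage is fixed at Thu — violated.
Triage must be done before Migrate — violated.
Triage is blocked on Sync — holds.
Migrate depends on Launch — holds.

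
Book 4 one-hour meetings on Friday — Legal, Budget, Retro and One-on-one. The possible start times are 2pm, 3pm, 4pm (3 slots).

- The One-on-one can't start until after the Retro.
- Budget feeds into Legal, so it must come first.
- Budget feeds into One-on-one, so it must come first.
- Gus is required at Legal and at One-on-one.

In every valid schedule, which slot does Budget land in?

2pm

Downstream work caps Budget at 3pm.
So Budget is pinned to 2pm.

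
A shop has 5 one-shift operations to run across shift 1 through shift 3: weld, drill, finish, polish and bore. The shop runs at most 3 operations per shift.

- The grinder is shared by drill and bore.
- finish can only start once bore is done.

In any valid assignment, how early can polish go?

shift 1

polish at shift 1 is achievable: polish in shift 1; weld in shift 1; finish in shift 2; drill in shift 2; bore in shift 1.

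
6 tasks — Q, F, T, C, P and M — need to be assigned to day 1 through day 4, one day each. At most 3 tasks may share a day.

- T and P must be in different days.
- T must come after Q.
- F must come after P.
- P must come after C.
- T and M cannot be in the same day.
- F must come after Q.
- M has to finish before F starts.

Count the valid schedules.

Splitting on Q: it can be day 1 (19), day 2 (15), day 3 (9). Listing each branch's schedules as (F, T, C, P, M) by day number:
Q=day 1: (3,3,1,2,1) (3,3,1,2,2) (3,4,1,2,1) (3,4,1,2,2) (4,2,1,3,1) (4,2,1,3,3) (4,2,2,3,1) (4,2,2,3,3) (4,3,1,2,1) (4,3,1,2,2) (4,4,1,2,1) (4,4,1,2,2) (4,4,1,2,3) (4,4,1,3,1) (4,4,1,3,2) (4,4,1,3,3) (4,4,2,3,1) (4,4,2,3,2) (4,4,2,3,3) — 19.
Q=day 2: (3,3,1,2,1) (3,3,1,2,2) (3,4,1,2,1) (3,4,1,2,2) (4,3,1,2,1) (4,3,1,2,2) (4,4,1,2,1) (4,4,1,2,2) (4,4,1,2,3) (4,4,1,3,1) (4,4,1,3,2) (4,4,1,3,3) (4,4,2,3,1) (4,4,2,3,2) (4,4,2,3,3) — 15.
Q=day 3: (4,4,1,2,1) (4,4,1,2,2) (4,4,1,2,3) (4,4,1,3,1) (4,4,1,3,2) (4,4,1,3,3) (4,4,2,3,1) (4,4,2,3,2) (4,4,2,3,3) — 9.
Summing: 19 + 15 + 9 = 43.

43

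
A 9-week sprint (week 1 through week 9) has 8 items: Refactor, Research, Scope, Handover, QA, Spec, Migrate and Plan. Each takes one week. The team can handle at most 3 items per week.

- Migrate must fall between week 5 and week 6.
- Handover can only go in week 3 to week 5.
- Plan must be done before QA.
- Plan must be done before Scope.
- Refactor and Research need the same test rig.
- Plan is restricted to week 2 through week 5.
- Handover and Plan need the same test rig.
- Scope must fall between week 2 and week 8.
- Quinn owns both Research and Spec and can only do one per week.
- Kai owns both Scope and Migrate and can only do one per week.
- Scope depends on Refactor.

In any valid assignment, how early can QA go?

Precedence pushes QA to at least week 3.
QA at week 3 is achievable: Research=week 2; Refactor=week 1; Plan=week 2; QA=week 3; Migrate=week 5; Spec=week 1; Scope=week 3; Handover=week 3.

week 3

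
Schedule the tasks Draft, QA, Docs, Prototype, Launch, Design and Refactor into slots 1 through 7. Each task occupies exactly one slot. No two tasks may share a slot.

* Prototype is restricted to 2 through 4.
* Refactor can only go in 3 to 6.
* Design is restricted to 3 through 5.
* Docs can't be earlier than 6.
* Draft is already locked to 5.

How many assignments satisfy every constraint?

Splitting on Docs: it can be 6 (4), 7 (12). Listing each branch's schedules as (Draft, QA, Prototype, Launch, Design, Refactor):
Docs=6: (5,1,2,7,3,4) (5,1,2,7,4,3) (5,7,2,1,3,4) (5,7,2,1,4,3) — 4.
Docs=7: (5,1,2,3,4,6) (5,1,2,4,3,6) (5,1,2,6,3,4) (5,1,2,6,4,3) (5,1,3,2,4,6) (5,1,4,2,3,6) (5,2,3,1,4,6) (5,2,4,1,3,6) (5,3,2,1,4,6) (5,4,2,1,3,6) (5,6,2,1,3,4) (5,6,2,1,4,3) — 12.
Summing: 4 + 12 = 16.

16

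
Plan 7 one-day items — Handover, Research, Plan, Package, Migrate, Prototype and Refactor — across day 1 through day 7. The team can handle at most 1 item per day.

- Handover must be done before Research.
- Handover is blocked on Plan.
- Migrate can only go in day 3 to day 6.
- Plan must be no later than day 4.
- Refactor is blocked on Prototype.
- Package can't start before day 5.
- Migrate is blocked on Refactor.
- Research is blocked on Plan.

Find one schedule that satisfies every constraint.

Refactor -> day 3; Prototype -> day 2; Package -> day 5; Handover -> day 6; Research -> day 7; Plan -> day 1; Migrate -> day 4

Checking: Prototype(day 2) before Refactor(day 3); Handover(day 6) before Research(day 7); Plan(day 1) before Handover(day 6); Refactor(day 3) before Migrate(day 4); Plan(day 1) before Research(day 7); Plan=day 1 in [day 1,day 4]; Migrate=day 4 in [day 3,day 6]; Package=day 5 in [day 5,day 7]; max 1 per day (cap 1).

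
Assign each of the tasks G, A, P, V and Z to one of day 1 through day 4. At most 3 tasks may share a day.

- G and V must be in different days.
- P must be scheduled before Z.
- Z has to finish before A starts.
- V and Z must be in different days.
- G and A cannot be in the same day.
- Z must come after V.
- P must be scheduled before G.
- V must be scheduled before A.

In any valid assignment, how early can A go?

Precedence pushes A to at least day 3.
A at day 3 is achievable: V in day 1, A in day 3, G in day 2, Z in day 2, P in day 1.

day 3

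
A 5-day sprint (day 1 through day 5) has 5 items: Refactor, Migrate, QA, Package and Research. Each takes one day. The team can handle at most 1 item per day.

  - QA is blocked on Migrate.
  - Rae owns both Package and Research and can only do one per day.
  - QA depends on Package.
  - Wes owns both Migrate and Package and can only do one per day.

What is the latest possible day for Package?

Downstream work caps Package at day 4.
Package at day 4 is achievable: Migrate -> day 1, Research -> day 3, Package -> day 4, QA -> day 5, Refactor -> day 2.

day 4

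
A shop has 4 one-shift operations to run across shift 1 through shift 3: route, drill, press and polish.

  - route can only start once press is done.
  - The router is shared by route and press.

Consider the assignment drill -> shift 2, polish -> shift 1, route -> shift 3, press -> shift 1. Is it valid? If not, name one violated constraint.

Yes

route can only start once press is done — holds.
The router is shared by route and press — holds.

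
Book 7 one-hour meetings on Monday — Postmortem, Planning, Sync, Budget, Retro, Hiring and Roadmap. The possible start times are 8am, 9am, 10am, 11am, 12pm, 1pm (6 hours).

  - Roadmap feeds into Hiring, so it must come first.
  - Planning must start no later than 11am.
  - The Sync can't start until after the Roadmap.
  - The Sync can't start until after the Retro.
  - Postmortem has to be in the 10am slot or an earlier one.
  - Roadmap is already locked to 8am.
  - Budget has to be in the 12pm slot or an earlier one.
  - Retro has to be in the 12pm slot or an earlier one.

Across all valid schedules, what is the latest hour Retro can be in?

12pm

Retro's own window allows nothing later than 12pm.
Retro at 12pm is achievable: Retro=12pm; Planning=8am; Sync=1pm; Hiring=9am; Budget=8am; Postmortem=8am; Roadmap=8am.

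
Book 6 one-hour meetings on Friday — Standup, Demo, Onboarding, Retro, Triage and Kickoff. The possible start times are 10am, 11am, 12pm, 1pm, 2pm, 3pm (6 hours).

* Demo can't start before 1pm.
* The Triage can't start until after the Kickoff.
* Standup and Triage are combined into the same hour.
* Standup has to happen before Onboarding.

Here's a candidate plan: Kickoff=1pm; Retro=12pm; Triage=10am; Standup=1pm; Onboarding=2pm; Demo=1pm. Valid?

Demo can't start before 1pm — holds.
Standup and Triage are combined into the same hour — violated.
The Triage can't start until after the Kickoff — violated.
Standup has to happen before Onboarding — holds.

No — it violates: The Triage can't start until after the Kickoff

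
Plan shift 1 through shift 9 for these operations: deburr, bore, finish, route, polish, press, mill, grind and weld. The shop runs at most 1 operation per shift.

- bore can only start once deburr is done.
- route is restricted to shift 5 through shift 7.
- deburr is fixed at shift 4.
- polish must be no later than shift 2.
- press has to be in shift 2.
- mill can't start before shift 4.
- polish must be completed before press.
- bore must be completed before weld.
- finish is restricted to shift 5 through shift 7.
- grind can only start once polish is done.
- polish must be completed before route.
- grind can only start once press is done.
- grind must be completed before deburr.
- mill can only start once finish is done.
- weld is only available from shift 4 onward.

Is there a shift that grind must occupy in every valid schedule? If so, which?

shift 3

press is fixed at shift 2 and must come before grind, so grind is at least shift 3.
deburr is fixed at shift 4 and must come after grind, so grind is at most shift 3.
So grind must be shift 3.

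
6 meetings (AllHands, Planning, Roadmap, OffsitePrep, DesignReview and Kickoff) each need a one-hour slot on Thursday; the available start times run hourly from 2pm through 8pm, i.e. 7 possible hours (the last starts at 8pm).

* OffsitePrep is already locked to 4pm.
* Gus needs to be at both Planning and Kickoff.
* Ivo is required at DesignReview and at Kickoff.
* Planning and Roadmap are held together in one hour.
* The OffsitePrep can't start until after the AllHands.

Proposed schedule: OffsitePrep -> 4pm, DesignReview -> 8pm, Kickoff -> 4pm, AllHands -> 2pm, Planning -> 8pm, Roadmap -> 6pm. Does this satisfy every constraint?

No. Planning and Roadmap are held together in one hour is not satisfied.

Ivo is required at DesignReview and at Kickoff — holds.
The OffsitePrep can't start until after the AllHands — holds.
Planning and Roadmap are held together in one hour — violated.
Gus needs to be at both Planning and Kickoff — holds.
OffsitePrep is already locked to 4pm — holds.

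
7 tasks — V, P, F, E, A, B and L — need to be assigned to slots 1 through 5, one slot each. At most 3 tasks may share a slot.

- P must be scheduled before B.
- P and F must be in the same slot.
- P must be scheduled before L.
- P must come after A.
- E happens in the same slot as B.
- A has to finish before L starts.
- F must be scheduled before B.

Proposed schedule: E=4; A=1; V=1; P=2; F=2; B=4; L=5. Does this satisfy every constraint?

Yes, all constraints hold

E happens in the same slot as B — holds.
P must come after A — holds.
P and F must be in the same slot — holds.
F must be scheduled before B — holds.
P must be scheduled before L — holds.
P must be scheduled before B — holds.
At most 3 tasks may share a slot — holds.
A has to finish before L starts — holds.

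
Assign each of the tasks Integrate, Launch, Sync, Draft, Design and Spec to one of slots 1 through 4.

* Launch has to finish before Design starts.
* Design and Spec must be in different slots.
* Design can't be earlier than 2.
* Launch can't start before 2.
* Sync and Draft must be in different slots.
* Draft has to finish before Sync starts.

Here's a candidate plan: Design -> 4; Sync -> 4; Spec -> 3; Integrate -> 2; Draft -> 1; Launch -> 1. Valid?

Design can't be earlier than 2 — holds.
Draft has to finish before Sync starts — holds.
Design and Spec must be in different slots — holds.
Sync and Draft must be in different slots — holds.
Launch has to finish before Design starts — holds.
Launch can't start before 2 — violated.

Invalid. Launch can't start before 2.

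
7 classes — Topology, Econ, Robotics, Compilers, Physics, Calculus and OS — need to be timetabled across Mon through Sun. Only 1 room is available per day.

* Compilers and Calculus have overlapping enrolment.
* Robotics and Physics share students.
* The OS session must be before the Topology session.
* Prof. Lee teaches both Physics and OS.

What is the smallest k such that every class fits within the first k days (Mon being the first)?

7

The precedence chain requires at least 2 distinct days.
With at most 1 per day and 7 classes, at least 7 days are needed.
7 works (last occupied day: Sun): for example Topology=Tue; Compilers=Fri; Econ=Wed; OS=Mon; Robotics=Thu; Calculus=Sun; Physics=Sat.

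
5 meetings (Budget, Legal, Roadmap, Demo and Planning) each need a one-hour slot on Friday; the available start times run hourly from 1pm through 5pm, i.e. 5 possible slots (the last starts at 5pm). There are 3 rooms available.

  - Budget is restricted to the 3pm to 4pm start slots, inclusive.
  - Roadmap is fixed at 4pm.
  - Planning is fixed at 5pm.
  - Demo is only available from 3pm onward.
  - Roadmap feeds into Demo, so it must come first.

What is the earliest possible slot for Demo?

5pm

Demo is available from 3pm; precedence pushes Demo to at least 5pm.
Demo at 5pm is achievable: Demo=5pm, Roadmap=4pm, Planning=5pm, Legal=1pm, Budget=3pm.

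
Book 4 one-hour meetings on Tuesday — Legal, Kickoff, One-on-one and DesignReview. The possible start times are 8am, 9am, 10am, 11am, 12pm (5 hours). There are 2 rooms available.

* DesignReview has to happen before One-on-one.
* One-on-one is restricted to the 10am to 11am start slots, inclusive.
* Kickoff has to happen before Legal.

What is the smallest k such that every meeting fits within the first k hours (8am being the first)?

3 hours

The precedence chain requires at least 2 distinct hours.
With at most 2 per hour and 4 meetings, at least 2 hours are needed.
One-on-one can't be placed before 10am — that is hour 3 counting from 8am — so the schedule must run through at least 3 hours.
3 works (last occupied hour: 10am): for example One-on-one=10am; Kickoff=8am; Legal=9am; DesignReview=8am.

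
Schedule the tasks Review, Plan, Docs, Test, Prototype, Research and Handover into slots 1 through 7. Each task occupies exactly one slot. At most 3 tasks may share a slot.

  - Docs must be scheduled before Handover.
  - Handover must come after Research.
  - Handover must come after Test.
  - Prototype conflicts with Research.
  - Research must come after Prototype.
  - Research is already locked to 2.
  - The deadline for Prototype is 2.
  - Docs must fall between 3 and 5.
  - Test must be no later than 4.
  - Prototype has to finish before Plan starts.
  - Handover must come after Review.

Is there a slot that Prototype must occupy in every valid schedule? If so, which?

Prototype's window is 1–2.
Research is fixed at 2, and Prototype can't share a slot with Research.
So Prototype must be 1.

1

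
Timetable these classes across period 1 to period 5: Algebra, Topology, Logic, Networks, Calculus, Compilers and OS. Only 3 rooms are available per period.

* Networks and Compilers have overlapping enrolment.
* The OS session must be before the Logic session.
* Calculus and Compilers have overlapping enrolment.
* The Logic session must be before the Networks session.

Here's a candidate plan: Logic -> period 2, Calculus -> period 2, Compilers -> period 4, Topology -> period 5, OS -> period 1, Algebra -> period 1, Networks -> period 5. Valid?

Valid

Networks and Compilers have overlapping enrolment — holds.
The Logic session must be before the Networks session — holds.
The OS session must be before the Logic session — holds.
Calculus and Compilers have overlapping enrolment — holds.
Only 3 rooms are available per period — holds.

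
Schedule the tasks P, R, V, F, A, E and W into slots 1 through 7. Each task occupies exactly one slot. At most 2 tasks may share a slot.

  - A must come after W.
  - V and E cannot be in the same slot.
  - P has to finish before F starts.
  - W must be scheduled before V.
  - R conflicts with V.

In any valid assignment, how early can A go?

2

Precedence pushes A to at least 2.
A at 2 is achievable: R -> 3, W -> 1, F -> 3, E -> 4, P -> 1, V -> 2, A -> 2.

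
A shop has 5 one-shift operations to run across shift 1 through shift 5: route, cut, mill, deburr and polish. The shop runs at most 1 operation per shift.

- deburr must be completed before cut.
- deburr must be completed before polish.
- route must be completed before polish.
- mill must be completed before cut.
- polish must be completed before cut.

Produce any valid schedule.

route=shift 2; cut=shift 5; mill=shift 4; deburr=shift 1; polish=shift 3

Checking: deburr(shift 1) before polish(shift 3); route(shift 2) before polish(shift 3); deburr(shift 1) before cut(shift 5); mill(shift 4) before cut(shift 5); polish(shift 3) before cut(shift 5); max 1 per shift (cap 1).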